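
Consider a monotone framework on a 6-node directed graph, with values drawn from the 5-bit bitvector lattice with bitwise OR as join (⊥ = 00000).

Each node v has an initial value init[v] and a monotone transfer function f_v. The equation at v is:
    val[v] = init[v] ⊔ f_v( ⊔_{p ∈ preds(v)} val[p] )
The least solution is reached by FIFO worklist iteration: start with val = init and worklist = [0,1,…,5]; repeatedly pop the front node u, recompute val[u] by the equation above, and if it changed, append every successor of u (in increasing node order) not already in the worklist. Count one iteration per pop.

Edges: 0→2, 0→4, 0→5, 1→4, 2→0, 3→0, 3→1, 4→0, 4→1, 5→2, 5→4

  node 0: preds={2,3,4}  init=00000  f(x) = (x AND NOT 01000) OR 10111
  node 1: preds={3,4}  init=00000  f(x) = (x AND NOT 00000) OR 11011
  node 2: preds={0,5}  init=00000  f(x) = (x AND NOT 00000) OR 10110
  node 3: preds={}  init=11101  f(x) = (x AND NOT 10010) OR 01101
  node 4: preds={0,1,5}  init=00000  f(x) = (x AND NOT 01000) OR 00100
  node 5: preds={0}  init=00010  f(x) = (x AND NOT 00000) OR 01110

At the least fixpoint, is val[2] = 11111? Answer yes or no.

yes

Worklist (11 pops):
  #1 pop 0: in=11101 → 10111 (was 00000); enqueue []
  #2 pop 1: in=11101 → 11111 (was 00000); enqueue []
  #3 pop 2: in=10111 → 10111 (was 00000); enqueue [0]
  #4 pop 3: in=00000 → 11101 (no change)
  #5 pop 4: in=11111 → 10111 (was 00000); enqueue [1]
  #6 pop 5: in=10111 → 11111 (was 00010); enqueue [2,4]
  #7 pop 0: in=11111 → 10111 (no change)
  #8 pop 1: in=11111 → 11111 (no change)
  #9 pop 2: in=11111 → 11111 (was 10111); enqueue [0]
  #10 pop 4: in=11111 → 10111 (no change)
  #11 pop 0: in=11111 → 10111 (no change)

Fixpoint:
  val[0] = 10111
  val[1] = 11111
  val[2] = 11111
  val[3] = 11101
  val[4] = 10111
  val[5] = 11111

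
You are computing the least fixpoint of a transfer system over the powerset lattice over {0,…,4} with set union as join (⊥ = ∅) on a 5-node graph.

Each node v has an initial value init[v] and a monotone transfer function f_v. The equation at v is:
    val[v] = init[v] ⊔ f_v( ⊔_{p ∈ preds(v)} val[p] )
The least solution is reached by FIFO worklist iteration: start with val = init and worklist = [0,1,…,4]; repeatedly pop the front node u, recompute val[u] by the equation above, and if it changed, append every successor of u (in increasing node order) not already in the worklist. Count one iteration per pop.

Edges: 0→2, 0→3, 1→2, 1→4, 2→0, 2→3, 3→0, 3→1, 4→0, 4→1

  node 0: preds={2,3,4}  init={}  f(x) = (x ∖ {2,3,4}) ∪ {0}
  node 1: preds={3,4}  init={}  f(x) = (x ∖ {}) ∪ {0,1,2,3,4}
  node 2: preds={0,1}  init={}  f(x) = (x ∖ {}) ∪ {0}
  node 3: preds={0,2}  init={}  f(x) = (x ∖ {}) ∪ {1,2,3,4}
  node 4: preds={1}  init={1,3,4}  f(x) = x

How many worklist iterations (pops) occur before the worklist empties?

7

Iteration log — 7 steps:
  step 1. node 0  ⊔preds={1,3,4}  new={0,1}  old={}  +wl: 
  step 2. node 1  ⊔preds={1,3,4}  new={0,1,2,3,4}  old={}  +wl: 
  step 3. node 2  ⊔preds={0,1,2,3,4}  new={0,1,2,3,4}  old={}  +wl: 0
  step 4. node 3  ⊔preds={0,1,2,3,4}  new={0,1,2,3,4}  old={}  +wl: 1
  step 5. node 4  ⊔preds={0,1,2,3,4}  new={0,1,2,3,4}  old={1,3,4}  +wl: 
  step 6. node 0  ⊔preds={0,1,2,3,4}  new={0,1}  stable
  step 7. node 1  ⊔preds={0,1,2,3,4}  new={0,1,2,3,4}  stable

Least fixpoint reached:
  node 0: {0,1}
  node 1: {0,1,2,3,4}
  node 2: {0,1,2,3,4}
  node 3: {0,1,2,3,4}
  node 4: {0,1,2,3,4}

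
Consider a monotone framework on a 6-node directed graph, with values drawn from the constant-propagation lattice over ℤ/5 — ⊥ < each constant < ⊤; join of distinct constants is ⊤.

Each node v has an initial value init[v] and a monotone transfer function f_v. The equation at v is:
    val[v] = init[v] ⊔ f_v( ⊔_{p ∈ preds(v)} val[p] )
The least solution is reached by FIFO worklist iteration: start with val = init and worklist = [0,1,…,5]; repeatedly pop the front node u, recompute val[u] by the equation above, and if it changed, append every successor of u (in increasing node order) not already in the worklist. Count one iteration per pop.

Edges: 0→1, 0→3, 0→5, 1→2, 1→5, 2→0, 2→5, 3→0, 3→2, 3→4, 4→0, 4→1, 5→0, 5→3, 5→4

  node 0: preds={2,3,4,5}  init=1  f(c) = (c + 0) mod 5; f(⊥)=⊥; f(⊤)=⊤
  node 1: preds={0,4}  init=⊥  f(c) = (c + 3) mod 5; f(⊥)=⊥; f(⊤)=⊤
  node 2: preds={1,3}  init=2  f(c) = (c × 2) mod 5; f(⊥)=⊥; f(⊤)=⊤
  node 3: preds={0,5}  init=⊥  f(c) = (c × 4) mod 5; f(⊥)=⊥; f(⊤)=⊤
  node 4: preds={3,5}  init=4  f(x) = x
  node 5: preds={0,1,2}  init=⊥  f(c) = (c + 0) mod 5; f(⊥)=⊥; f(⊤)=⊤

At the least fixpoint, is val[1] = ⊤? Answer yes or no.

Worklist (11 pops):
  #1 pop 0: in=⊤ → ⊤ (was 1); enqueue []
  #2 pop 1: in=⊤ → ⊤ (was ⊥); enqueue []
  #3 pop 2: in=⊤ → ⊤ (was 2); enqueue [0]
  #4 pop 3: in=⊤ → ⊤ (was ⊥); enqueue [2]
  #5 pop 4: in=⊤ → ⊤ (was 4); enqueue [1]
  #6 pop 5: in=⊤ → ⊤ (was ⊥); enqueue [3,4]
  #7 pop 0: in=⊤ → ⊤ (no change)
  #8 pop 2: in=⊤ → ⊤ (no change)
  #9 pop 1: in=⊤ → ⊤ (no change)
  #10 pop 3: in=⊤ → ⊤ (no change)
  #11 pop 4: in=⊤ → ⊤ (no change)

Fixpoint:
  val[0] = ⊤
  val[1] = ⊤
  val[2] = ⊤
  val[3] = ⊤
  val[4] = ⊤
  val[5] = ⊤

yes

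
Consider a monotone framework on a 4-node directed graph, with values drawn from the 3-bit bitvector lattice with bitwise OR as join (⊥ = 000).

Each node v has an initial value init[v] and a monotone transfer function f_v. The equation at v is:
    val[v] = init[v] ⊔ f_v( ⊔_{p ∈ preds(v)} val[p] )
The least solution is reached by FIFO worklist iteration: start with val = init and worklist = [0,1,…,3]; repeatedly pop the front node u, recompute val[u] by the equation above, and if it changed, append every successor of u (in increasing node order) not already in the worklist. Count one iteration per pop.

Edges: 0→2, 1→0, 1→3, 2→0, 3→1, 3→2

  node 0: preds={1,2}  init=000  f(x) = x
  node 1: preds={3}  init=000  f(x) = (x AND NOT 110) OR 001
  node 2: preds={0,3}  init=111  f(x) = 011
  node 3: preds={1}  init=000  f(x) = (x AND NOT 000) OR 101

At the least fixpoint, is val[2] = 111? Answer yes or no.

yes

Iteration log — 7 steps:
  step 1. node 0  ⊔preds=111  new=111  old=000  +wl: 
  step 2. node 1  ⊔preds=000  new=001  old=000  +wl: 0
  step 3. node 2  ⊔preds=111  new=111  stable
  step 4. node 3  ⊔preds=001  new=101  old=000  +wl: 1,2
  step 5. node 0  ⊔preds=111  new=111  stable
  step 6. node 1  ⊔preds=101  new=001  stable
  step 7. node 2  ⊔preds=111  new=111  stable

Least fixpoint reached:
  node 0: 111
  node 1: 001
  node 2: 111
  node 3: 101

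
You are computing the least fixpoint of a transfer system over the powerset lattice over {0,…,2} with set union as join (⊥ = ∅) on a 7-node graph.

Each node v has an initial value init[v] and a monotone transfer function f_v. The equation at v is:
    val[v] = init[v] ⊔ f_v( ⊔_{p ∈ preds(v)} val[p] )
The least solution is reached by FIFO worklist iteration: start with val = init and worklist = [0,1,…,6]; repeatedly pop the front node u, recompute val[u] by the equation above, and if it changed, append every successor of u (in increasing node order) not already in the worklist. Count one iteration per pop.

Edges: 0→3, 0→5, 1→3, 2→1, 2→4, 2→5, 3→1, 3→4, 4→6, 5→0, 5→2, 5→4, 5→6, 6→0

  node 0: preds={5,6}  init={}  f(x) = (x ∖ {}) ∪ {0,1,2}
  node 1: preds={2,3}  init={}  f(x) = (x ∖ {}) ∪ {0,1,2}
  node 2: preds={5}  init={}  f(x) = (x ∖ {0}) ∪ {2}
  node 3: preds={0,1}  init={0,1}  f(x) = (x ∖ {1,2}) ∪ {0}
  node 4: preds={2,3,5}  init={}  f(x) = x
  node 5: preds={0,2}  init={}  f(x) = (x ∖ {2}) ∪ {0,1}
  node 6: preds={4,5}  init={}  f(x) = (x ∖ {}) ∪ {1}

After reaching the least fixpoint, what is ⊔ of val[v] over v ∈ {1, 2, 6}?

{0,1,2}

Trace (13 dequeues):
  [1] u=0 | in {} | out {0,1,2} | prev {} | push {}
  [2] u=1 | in {0,1} | out {0,1,2} | prev {} | push {}
  [3] u=2 | in {} | out {2} | prev {} | push {1}
  [4] u=3 | in {0,1,2} | out {0,1} | ==
  [5] u=4 | in {0,1,2} | out {0,1,2} | prev {} | push {}
  [6] u=5 | in {0,1,2} | out {0,1} | prev {} | push {0,2,4}
  [7] u=6 | in {0,1,2} | out {0,1,2} | prev {} | push {}
  [8] u=1 | in {0,1,2} | out {0,1,2} | ==
  [9] u=0 | in {0,1,2} | out {0,1,2} | ==
  [10] u=2 | in {0,1} | out {1,2} | prev {2} | push {1,5}
  [11] u=4 | in {0,1,2} | out {0,1,2} | ==
  [12] u=1 | in {0,1,2} | out {0,1,2} | ==
  [13] u=5 | in {0,1,2} | out {0,1} | ==

Converged values:
  [0] {0,1,2}
  [1] {0,1,2}
  [2] {1,2}
  [3] {0,1}
  [4] {0,1,2}
  [5] {0,1}
  [6] {0,1,2}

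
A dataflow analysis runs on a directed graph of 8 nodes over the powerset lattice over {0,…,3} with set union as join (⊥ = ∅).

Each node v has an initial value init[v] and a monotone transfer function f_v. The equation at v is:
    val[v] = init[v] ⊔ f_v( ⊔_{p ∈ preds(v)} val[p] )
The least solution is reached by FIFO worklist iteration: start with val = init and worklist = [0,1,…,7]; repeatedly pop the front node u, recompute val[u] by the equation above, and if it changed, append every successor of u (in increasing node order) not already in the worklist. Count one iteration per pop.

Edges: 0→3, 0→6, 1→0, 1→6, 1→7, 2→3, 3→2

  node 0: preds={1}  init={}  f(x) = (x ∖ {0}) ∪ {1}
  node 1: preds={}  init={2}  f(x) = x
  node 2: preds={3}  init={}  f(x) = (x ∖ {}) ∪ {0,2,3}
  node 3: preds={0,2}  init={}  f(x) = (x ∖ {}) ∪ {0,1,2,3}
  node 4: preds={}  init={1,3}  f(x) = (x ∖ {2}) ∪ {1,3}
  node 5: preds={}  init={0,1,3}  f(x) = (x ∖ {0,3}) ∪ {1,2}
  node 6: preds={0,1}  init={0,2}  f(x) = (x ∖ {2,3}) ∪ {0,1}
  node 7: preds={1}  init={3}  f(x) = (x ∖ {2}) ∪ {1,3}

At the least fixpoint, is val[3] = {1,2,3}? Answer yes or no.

Worklist (10 pops):
  #1 pop 0: in={2} → {1,2} (was {}); enqueue []
  #2 pop 1: in={} → {2} (no change)
  #3 pop 2: in={} → {0,2,3} (was {}); enqueue []
  #4 pop 3: in={0,1,2,3} → {0,1,2,3} (was {}); enqueue [2]
  #5 pop 4: in={} → {1,3} (no change)
  #6 pop 5: in={} → {0,1,2,3} (was {0,1,3}); enqueue []
  #7 pop 6: in={1,2} → {0,1,2} (was {0,2}); enqueue []
  #8 pop 7: in={2} → {1,3} (was {3}); enqueue []
  #9 pop 2: in={0,1,2,3} → {0,1,2,3} (was {0,2,3}); enqueue [3]
  #10 pop 3: in={0,1,2,3} → {0,1,2,3} (no change)

Fixpoint:
  val[0] = {1,2}
  val[1] = {2}
  val[2] = {0,1,2,3}
  val[3] = {0,1,2,3}
  val[4] = {1,3}
  val[5] = {0,1,2,3}
  val[6] = {0,1,2}
  val[7] = {1,3}

no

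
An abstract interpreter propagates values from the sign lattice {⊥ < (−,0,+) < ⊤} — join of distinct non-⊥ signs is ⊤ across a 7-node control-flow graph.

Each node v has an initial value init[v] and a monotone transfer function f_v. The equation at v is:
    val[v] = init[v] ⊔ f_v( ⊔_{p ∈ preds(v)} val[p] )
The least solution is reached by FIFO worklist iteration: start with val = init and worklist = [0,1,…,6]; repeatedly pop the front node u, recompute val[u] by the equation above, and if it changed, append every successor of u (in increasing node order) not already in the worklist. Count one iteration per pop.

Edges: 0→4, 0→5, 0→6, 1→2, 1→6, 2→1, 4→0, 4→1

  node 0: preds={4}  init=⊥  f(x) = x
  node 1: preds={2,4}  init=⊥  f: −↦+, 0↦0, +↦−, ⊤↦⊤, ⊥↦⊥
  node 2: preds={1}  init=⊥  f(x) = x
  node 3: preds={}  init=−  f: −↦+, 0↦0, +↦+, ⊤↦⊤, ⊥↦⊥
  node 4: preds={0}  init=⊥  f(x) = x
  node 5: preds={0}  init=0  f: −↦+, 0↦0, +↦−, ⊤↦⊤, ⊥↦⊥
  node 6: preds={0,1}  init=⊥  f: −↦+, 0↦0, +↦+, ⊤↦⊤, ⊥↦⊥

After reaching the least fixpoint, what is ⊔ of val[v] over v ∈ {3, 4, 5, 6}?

Worklist (7 pops):
  #1 pop 0: in=⊥ → ⊥ (no change)
  #2 pop 1: in=⊥ → ⊥ (no change)
  #3 pop 2: in=⊥ → ⊥ (no change)
  #4 pop 3: in=⊥ → − (no change)
  #5 pop 4: in=⊥ → ⊥ (no change)
  #6 pop 5: in=⊥ → 0 (no change)
  #7 pop 6: in=⊥ → ⊥ (no change)

Fixpoint:
  val[0] = ⊥
  val[1] = ⊥
  val[2] = ⊥
  val[3] = −
  val[4] = ⊥
  val[5] = 0
  val[6] = ⊥

⊤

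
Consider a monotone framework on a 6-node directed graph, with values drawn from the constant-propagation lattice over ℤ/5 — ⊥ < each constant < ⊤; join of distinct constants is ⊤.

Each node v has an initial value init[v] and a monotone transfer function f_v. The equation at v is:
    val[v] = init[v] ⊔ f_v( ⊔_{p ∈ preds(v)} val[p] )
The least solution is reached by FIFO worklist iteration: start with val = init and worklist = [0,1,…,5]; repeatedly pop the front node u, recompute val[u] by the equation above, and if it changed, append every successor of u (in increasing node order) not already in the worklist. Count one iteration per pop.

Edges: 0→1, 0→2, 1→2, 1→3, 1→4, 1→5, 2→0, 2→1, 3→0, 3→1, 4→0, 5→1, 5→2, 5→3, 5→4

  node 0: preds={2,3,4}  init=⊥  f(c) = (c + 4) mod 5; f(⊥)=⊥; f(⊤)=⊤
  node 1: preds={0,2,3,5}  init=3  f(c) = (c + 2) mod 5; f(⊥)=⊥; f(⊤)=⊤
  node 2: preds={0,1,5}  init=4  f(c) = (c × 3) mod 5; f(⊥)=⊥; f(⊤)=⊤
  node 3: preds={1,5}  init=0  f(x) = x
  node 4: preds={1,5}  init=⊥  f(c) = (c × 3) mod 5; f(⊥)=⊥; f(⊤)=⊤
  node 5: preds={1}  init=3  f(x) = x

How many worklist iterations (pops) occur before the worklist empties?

Worklist (11 pops):
  #1 pop 0: in=⊤ → ⊤ (was ⊥); enqueue []
  #2 pop 1: in=⊤ → ⊤ (was 3); enqueue []
  #3 pop 2: in=⊤ → ⊤ (was 4); enqueue [0,1]
  #4 pop 3: in=⊤ → ⊤ (was 0); enqueue []
  #5 pop 4: in=⊤ → ⊤ (was ⊥); enqueue []
  #6 pop 5: in=⊤ → ⊤ (was 3); enqueue [2,3,4]
  #7 pop 0: in=⊤ → ⊤ (no change)
  #8 pop 1: in=⊤ → ⊤ (no change)
  #9 pop 2: in=⊤ → ⊤ (no change)
  #10 pop 3: in=⊤ → ⊤ (no change)
  #11 pop 4: in=⊤ → ⊤ (no change)

Fixpoint:
  val[0] = ⊤
  val[1] = ⊤
  val[2] = ⊤
  val[3] = ⊤
  val[4] = ⊤
  val[5] = ⊤

11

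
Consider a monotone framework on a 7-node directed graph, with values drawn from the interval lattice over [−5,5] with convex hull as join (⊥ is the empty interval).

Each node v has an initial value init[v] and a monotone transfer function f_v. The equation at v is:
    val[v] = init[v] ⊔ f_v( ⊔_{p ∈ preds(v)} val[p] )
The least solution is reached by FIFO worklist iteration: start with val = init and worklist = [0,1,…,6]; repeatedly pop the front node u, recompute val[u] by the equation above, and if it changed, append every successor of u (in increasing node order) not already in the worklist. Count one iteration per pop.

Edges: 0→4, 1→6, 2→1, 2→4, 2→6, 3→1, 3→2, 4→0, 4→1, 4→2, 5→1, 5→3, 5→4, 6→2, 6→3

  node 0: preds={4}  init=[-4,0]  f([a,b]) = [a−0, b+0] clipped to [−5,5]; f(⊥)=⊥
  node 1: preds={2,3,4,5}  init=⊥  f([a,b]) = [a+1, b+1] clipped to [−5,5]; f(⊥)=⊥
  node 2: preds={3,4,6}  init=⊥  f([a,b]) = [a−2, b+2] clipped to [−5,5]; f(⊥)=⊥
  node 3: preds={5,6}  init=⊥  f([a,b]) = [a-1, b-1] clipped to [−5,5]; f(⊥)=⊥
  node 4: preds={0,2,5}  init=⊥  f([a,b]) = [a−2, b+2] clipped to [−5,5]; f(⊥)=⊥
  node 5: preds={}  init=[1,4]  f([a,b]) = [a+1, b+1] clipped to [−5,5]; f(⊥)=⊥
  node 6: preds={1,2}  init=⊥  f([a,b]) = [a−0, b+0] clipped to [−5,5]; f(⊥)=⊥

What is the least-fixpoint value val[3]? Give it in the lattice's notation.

[-5,4]

Worklist (18 pops):
  #1 pop 0: in=⊥ → [-4,0] (no change)
  #2 pop 1: in=[1,4] → [2,5] (was ⊥); enqueue []
  #3 pop 2: in=⊥ → ⊥ (no change)
  #4 pop 3: in=[1,4] → [0,3] (was ⊥); enqueue [1,2]
  #5 pop 4: in=[-4,4] → [-5,5] (was ⊥); enqueue [0]
  #6 pop 5: in=⊥ → [1,4] (no change)
  #7 pop 6: in=[2,5] → [2,5] (was ⊥); enqueue [3]
  #8 pop 1: in=[-5,5] → [-4,5] (was [2,5]); enqueue [6]
  #9 pop 2: in=[-5,5] → [-5,5] (was ⊥); enqueue [1,4]
  #10 pop 0: in=[-5,5] → [-5,5] (was [-4,0]); enqueue []
  #11 pop 3: in=[1,5] → [0,4] (was [0,3]); enqueue [2]
  #12 pop 6: in=[-5,5] → [-5,5] (was [2,5]); enqueue [3]
  #13 pop 1: in=[-5,5] → [-4,5] (no change)
  #14 pop 4: in=[-5,5] → [-5,5] (no change)
  #15 pop 2: in=[-5,5] → [-5,5] (no change)
  #16 pop 3: in=[-5,5] → [-5,4] (was [0,4]); enqueue [1,2]
  #17 pop 1: in=[-5,5] → [-4,5] (no change)
  #18 pop 2: in=[-5,5] → [-5,5] (no change)

Fixpoint:
  val[0] = [-5,5]
  val[1] = [-4,5]
  val[2] = [-5,5]
  val[3] = [-5,4]
  val[4] = [-5,5]
  val[5] = [1,4]
  val[6] = [-5,5]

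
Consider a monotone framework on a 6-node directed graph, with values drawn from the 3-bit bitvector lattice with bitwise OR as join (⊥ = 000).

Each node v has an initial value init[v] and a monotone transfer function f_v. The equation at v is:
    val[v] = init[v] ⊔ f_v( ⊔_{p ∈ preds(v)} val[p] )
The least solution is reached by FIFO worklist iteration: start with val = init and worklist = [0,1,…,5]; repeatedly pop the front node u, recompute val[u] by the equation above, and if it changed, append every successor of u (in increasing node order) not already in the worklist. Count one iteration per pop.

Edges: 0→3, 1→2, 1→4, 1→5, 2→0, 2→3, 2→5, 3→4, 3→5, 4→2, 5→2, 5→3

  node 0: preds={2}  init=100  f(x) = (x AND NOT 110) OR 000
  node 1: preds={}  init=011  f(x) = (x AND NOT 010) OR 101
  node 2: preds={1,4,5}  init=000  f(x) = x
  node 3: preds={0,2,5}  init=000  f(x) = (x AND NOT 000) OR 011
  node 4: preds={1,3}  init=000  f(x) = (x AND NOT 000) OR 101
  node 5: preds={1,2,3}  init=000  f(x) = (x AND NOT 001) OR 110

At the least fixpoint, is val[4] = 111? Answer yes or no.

yes

Worklist (9 pops):
  #1 pop 0: in=000 → 100 (no change)
  #2 pop 1: in=000 → 111 (was 011); enqueue []
  #3 pop 2: in=111 → 111 (was 000); enqueue [0]
  #4 pop 3: in=111 → 111 (was 000); enqueue []
  #5 pop 4: in=111 → 111 (was 000); enqueue [2]
  #6 pop 5: in=111 → 110 (was 000); enqueue [3]
  #7 pop 0: in=111 → 101 (was 100); enqueue []
  #8 pop 2: in=111 → 111 (no change)
  #9 pop 3: in=111 → 111 (no change)

Fixpoint:
  val[0] = 101
  val[1] = 111
  val[2] = 111
  val[3] = 111
  val[4] = 111
  val[5] = 110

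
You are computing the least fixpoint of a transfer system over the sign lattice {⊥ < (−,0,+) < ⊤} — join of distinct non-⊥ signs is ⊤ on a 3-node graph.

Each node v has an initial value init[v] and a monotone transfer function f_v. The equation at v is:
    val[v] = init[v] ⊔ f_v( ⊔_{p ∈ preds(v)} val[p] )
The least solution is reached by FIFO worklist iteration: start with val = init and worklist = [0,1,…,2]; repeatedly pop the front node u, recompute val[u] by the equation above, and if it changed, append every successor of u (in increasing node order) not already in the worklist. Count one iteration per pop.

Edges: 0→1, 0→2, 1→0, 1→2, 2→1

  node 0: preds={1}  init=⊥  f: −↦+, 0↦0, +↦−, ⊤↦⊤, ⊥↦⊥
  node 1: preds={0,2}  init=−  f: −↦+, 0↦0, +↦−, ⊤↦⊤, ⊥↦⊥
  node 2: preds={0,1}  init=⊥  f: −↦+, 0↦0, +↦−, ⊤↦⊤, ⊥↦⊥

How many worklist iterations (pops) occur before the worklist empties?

Trace (7 dequeues):
  [1] u=0 | in − | out + | prev ⊥ | push {}
  [2] u=1 | in + | out − | ==
  [3] u=2 | in ⊤ | out ⊤ | prev ⊥ | push {1}
  [4] u=1 | in ⊤ | out ⊤ | prev − | push {0,2}
  [5] u=0 | in ⊤ | out ⊤ | prev + | push {1}
  [6] u=2 | in ⊤ | out ⊤ | ==
  [7] u=1 | in ⊤ | out ⊤ | ==

Converged values:
  [0] ⊤
  [1] ⊤
  [2] ⊤

7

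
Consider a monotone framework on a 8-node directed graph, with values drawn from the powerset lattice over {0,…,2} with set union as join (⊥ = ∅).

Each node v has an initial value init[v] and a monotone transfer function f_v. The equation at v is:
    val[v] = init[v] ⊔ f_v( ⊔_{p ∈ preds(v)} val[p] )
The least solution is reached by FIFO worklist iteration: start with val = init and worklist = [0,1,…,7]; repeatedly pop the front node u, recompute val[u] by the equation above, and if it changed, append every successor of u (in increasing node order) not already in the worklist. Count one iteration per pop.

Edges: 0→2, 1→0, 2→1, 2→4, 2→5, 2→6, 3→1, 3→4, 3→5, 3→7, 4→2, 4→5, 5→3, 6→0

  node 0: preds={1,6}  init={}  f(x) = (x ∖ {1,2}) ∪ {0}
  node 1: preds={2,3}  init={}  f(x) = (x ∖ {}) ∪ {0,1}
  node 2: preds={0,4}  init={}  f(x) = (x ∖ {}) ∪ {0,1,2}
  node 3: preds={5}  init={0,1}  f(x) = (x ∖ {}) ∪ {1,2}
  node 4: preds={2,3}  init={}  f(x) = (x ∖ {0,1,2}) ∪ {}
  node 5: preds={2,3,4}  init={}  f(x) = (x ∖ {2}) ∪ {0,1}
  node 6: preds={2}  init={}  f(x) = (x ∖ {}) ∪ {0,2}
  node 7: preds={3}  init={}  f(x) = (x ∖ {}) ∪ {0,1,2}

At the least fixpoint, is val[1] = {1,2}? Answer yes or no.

Iteration log — 12 steps:
  step 1. node 0  ⊔preds={}  new={0}  old={}  +wl: 
  step 2. node 1  ⊔preds={0,1}  new={0,1}  old={}  +wl: 0
  step 3. node 2  ⊔preds={0}  new={0,1,2}  old={}  +wl: 1
  step 4. node 3  ⊔preds={}  new={0,1,2}  old={0,1}  +wl: 
  step 5. node 4  ⊔preds={0,1,2}  new={}  stable
  step 6. node 5  ⊔preds={0,1,2}  new={0,1}  old={}  +wl: 3
  step 7. node 6  ⊔preds={0,1,2}  new={0,1,2}  old={}  +wl: 
  step 8. node 7  ⊔preds={0,1,2}  new={0,1,2}  old={}  +wl: 
  step 9. node 0  ⊔preds={0,1,2}  new={0}  stable
  step 10. node 1  ⊔preds={0,1,2}  new={0,1,2}  old={0,1}  +wl: 0
  step 11. node 3  ⊔preds={0,1}  new={0,1,2}  stable
  step 12. node 0  ⊔preds={0,1,2}  new={0}  stable

Least fixpoint reached:
  node 0: {0}
  node 1: {0,1,2}
  node 2: {0,1,2}
  node 3: {0,1,2}
  node 4: {}
  node 5: {0,1}
  node 6: {0,1,2}
  node 7: {0,1,2}

no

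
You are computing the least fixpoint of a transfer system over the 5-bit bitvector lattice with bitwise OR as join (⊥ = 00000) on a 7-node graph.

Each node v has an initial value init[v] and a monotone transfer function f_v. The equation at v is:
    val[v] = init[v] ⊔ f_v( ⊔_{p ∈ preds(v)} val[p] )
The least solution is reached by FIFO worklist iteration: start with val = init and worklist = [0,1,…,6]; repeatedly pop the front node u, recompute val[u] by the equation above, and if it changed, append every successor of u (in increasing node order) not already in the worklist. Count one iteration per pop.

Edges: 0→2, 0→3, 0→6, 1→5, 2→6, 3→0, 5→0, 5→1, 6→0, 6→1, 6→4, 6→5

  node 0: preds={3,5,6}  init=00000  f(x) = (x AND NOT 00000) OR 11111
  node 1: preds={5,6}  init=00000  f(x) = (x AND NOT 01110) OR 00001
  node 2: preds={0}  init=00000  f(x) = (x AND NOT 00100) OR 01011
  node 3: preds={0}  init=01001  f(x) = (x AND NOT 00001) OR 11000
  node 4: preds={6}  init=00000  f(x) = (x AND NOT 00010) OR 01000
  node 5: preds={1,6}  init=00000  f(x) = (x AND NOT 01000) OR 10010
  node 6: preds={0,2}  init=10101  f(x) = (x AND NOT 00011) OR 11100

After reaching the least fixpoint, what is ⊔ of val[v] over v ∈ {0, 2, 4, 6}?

11111

Worklist (11 pops):
  #1 pop 0: in=11101 → 11111 (was 00000); enqueue []
  #2 pop 1: in=10101 → 10001 (was 00000); enqueue []
  #3 pop 2: in=11111 → 11011 (was 00000); enqueue []
  #4 pop 3: in=11111 → 11111 (was 01001); enqueue [0]
  #5 pop 4: in=10101 → 11101 (was 00000); enqueue []
  #6 pop 5: in=10101 → 10111 (was 00000); enqueue [1]
  #7 pop 6: in=11111 → 11101 (was 10101); enqueue [4,5]
  #8 pop 0: in=11111 → 11111 (no change)
  #9 pop 1: in=11111 → 10001 (no change)
  #10 pop 4: in=11101 → 11101 (no change)
  #11 pop 5: in=11101 → 10111 (no change)

Fixpoint:
  val[0] = 11111
  val[1] = 10001
  val[2] = 11011
  val[3] = 11111
  val[4] = 11101
  val[5] = 10111
  val[6] = 11101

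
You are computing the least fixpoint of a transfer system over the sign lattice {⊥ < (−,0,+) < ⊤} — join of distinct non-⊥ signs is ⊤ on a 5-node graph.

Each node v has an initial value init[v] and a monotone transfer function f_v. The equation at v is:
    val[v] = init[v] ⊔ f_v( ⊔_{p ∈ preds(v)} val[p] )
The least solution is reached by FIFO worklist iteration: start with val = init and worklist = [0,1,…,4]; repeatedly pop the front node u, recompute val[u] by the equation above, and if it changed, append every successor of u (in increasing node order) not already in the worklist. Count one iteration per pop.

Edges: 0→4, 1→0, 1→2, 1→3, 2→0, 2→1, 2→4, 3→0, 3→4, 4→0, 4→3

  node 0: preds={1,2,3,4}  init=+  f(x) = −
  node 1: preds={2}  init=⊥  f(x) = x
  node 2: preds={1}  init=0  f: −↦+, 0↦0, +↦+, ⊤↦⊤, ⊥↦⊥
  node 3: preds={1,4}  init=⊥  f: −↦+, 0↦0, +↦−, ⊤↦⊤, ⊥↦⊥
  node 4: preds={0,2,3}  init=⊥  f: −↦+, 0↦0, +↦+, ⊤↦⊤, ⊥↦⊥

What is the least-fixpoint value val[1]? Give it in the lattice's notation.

0

Trace (9 dequeues):
  [1] u=0 | in 0 | out ⊤ | prev + | push {}
  [2] u=1 | in 0 | out 0 | prev ⊥ | push {0}
  [3] u=2 | in 0 | out 0 | ==
  [4] u=3 | in 0 | out 0 | prev ⊥ | push {}
  [5] u=4 | in ⊤ | out ⊤ | prev ⊥ | push {3}
  [6] u=0 | in ⊤ | out ⊤ | ==
  [7] u=3 | in ⊤ | out ⊤ | prev 0 | push {0,4}
  [8] u=0 | in ⊤ | out ⊤ | ==
  [9] u=4 | in ⊤ | out ⊤ | ==

Converged values:
  [0] ⊤
  [1] 0
  [2] 0
  [3] ⊤
  [4] ⊤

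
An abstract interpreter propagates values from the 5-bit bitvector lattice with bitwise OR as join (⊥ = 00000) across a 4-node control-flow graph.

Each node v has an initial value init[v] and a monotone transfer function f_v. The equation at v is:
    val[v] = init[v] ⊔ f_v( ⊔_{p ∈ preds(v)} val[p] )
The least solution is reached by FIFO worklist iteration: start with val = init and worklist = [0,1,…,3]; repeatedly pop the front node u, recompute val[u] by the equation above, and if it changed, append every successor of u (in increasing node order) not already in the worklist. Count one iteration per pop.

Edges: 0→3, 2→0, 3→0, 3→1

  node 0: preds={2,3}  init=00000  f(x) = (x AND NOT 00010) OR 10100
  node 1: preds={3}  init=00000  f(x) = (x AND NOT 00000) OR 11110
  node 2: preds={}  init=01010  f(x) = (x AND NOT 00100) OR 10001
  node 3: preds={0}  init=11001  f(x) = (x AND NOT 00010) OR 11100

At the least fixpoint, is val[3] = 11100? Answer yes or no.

Iteration log — 6 steps:
  step 1. node 0  ⊔preds=11011  new=11101  old=00000  +wl: 
  step 2. node 1  ⊔preds=11001  new=11111  old=00000  +wl: 
  step 3. node 2  ⊔preds=00000  new=11011  old=01010  +wl: 0
  step 4. node 3  ⊔preds=11101  new=11101  old=11001  +wl: 1
  step 5. node 0  ⊔preds=11111  new=11101  stable
  step 6. node 1  ⊔preds=11101  new=11111  stable

Least fixpoint reached:
  node 0: 11101
  node 1: 11111
  node 2: 11011
  node 3: 11101

no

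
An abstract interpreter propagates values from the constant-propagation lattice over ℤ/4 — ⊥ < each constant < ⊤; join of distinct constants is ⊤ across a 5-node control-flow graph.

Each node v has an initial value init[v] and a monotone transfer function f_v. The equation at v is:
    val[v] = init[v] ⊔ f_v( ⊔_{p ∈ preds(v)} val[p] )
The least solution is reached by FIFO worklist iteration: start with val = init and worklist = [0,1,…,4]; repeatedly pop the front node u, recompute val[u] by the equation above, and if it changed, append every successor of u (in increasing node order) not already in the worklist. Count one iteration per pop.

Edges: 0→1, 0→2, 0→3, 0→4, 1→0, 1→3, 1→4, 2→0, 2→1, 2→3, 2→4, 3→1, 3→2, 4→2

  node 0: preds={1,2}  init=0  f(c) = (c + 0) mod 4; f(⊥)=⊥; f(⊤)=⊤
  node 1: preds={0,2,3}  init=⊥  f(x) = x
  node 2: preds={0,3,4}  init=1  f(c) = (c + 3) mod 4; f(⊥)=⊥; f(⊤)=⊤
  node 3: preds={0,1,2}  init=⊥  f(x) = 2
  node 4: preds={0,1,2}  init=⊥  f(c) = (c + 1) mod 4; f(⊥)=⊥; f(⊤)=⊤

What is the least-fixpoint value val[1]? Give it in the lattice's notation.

Iteration log — 8 steps:
  step 1. node 0  ⊔preds=1  new=⊤  old=0  +wl: 
  step 2. node 1  ⊔preds=⊤  new=⊤  old=⊥  +wl: 0
  step 3. node 2  ⊔preds=⊤  new=⊤  old=1  +wl: 1
  step 4. node 3  ⊔preds=⊤  new=2  old=⊥  +wl: 2
  step 5. node 4  ⊔preds=⊤  new=⊤  old=⊥  +wl: 
  step 6. node 0  ⊔preds=⊤  new=⊤  stable
  step 7. node 1  ⊔preds=⊤  new=⊤  stable
  step 8. node 2  ⊔preds=⊤  new=⊤  stable

Least fixpoint reached:
  node 0: ⊤
  node 1: ⊤
  node 2: ⊤
  node 3: 2
  node 4: ⊤

⊤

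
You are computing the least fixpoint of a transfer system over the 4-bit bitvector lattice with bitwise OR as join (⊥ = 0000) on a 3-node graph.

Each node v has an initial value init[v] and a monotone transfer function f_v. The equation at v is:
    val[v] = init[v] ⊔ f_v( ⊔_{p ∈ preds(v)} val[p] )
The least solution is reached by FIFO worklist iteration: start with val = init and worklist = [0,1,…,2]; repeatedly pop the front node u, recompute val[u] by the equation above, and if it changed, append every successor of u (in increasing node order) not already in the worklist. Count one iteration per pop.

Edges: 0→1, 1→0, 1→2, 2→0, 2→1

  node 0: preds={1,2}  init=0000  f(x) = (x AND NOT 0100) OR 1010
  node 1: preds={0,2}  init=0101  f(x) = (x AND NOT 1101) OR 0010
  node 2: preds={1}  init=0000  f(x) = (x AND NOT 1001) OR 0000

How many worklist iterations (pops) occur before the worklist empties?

Worklist (5 pops):
  #1 pop 0: in=0101 → 1011 (was 0000); enqueue []
  #2 pop 1: in=1011 → 0111 (was 0101); enqueue [0]
  #3 pop 2: in=0111 → 0110 (was 0000); enqueue [1]
  #4 pop 0: in=0111 → 1011 (no change)
  #5 pop 1: in=1111 → 0111 (no change)

Fixpoint:
  val[0] = 1011
  val[1] = 0111
  val[2] = 0110

5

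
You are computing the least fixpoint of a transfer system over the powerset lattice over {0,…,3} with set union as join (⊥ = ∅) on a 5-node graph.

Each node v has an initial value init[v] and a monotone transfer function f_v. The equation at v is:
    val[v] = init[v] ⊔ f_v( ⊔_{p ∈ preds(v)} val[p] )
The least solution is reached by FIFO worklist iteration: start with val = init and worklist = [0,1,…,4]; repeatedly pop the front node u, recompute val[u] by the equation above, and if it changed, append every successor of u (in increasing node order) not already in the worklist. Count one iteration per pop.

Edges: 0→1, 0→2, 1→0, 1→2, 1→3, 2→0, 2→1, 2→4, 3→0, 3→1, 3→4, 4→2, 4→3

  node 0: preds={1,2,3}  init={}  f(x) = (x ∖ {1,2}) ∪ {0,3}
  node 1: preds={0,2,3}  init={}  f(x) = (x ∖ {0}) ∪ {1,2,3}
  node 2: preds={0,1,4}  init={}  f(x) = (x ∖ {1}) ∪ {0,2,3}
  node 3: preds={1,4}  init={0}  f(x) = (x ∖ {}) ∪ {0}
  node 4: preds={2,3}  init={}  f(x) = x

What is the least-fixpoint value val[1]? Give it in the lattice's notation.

Worklist (9 pops):
  #1 pop 0: in={0} → {0,3} (was {}); enqueue []
  #2 pop 1: in={0,3} → {1,2,3} (was {}); enqueue [0]
  #3 pop 2: in={0,1,2,3} → {0,2,3} (was {}); enqueue [1]
  #4 pop 3: in={1,2,3} → {0,1,2,3} (was {0}); enqueue []
  #5 pop 4: in={0,1,2,3} → {0,1,2,3} (was {}); enqueue [2,3]
  #6 pop 0: in={0,1,2,3} → {0,3} (no change)
  #7 pop 1: in={0,1,2,3} → {1,2,3} (no change)
  #8 pop 2: in={0,1,2,3} → {0,2,3} (no change)
  #9 pop 3: in={0,1,2,3} → {0,1,2,3} (no change)

Fixpoint:
  val[0] = {0,3}
  val[1] = {1,2,3}
  val[2] = {0,2,3}
  val[3] = {0,1,2,3}
  val[4] = {0,1,2,3}

{1,2,3}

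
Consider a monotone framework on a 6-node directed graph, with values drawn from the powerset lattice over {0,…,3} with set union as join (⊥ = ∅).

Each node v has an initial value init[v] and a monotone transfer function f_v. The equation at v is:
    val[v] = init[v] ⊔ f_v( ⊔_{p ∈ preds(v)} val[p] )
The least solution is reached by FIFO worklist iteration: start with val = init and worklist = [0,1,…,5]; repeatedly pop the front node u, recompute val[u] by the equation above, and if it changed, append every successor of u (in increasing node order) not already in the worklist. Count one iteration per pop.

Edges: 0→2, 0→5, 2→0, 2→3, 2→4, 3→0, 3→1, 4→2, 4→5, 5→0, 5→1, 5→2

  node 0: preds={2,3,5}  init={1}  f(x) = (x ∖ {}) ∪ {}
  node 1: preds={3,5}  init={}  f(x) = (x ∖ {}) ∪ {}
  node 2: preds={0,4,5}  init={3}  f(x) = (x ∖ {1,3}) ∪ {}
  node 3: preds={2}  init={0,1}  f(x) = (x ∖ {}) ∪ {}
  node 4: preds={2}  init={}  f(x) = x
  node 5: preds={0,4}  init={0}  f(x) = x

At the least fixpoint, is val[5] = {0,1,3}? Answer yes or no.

Trace (9 dequeues):
  [1] u=0 | in {0,1,3} | out {0,1,3} | prev {1} | push {}
  [2] u=1 | in {0,1} | out {0,1} | prev {} | push {}
  [3] u=2 | in {0,1,3} | out {0,3} | prev {3} | push {0}
  [4] u=3 | in {0,3} | out {0,1,3} | prev {0,1} | push {1}
  [5] u=4 | in {0,3} | out {0,3} | prev {} | push {2}
  [6] u=5 | in {0,1,3} | out {0,1,3} | prev {0} | push {}
  [7] u=0 | in {0,1,3} | out {0,1,3} | ==
  [8] u=1 | in {0,1,3} | out {0,1,3} | prev {0,1} | push {}
  [9] u=2 | in {0,1,3} | out {0,3} | ==

Converged values:
  [0] {0,1,3}
  [1] {0,1,3}
  [2] {0,3}
  [3] {0,1,3}
  [4] {0,3}
  [5] {0,1,3}

yes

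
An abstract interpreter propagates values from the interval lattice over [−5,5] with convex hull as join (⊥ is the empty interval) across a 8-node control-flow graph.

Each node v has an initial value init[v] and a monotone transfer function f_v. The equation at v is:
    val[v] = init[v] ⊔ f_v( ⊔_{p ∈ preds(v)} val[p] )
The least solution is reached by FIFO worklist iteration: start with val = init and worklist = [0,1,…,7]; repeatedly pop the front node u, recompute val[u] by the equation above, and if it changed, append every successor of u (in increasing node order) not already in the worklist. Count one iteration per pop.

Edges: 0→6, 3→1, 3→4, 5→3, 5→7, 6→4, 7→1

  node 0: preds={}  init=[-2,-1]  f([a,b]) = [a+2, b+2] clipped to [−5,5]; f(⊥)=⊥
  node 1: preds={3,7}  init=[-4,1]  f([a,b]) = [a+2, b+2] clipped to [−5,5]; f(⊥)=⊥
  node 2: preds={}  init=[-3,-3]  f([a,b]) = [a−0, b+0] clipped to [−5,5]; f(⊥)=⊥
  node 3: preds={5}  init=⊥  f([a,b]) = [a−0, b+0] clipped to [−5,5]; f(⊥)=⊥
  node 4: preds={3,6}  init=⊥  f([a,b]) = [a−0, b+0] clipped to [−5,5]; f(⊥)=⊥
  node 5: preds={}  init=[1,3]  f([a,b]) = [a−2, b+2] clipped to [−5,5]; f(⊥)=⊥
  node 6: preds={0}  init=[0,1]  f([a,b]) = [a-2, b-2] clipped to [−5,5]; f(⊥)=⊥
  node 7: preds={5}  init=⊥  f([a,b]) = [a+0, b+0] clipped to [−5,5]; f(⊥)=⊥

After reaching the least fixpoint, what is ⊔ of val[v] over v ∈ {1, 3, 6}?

[-4,5]

Trace (10 dequeues):
  [1] u=0 | in ⊥ | out [-2,-1] | ==
  [2] u=1 | in ⊥ | out [-4,1] | ==
  [3] u=2 | in ⊥ | out [-3,-3] | ==
  [4] u=3 | in [1,3] | out [1,3] | prev ⊥ | push {1}
  [5] u=4 | in [0,3] | out [0,3] | prev ⊥ | push {}
  [6] u=5 | in ⊥ | out [1,3] | ==
  [7] u=6 | in [-2,-1] | out [-4,1] | prev [0,1] | push {4}
  [8] u=7 | in [1,3] | out [1,3] | prev ⊥ | push {}
  [9] u=1 | in [1,3] | out [-4,5] | prev [-4,1] | push {}
  [10] u=4 | in [-4,3] | out [-4,3] | prev [0,3] | push {}

Converged values:
  [0] [-2,-1]
  [1] [-4,5]
  [2] [-3,-3]
  [3] [1,3]
  [4] [-4,3]
  [5] [1,3]
  [6] [-4,1]
  [7] [1,3]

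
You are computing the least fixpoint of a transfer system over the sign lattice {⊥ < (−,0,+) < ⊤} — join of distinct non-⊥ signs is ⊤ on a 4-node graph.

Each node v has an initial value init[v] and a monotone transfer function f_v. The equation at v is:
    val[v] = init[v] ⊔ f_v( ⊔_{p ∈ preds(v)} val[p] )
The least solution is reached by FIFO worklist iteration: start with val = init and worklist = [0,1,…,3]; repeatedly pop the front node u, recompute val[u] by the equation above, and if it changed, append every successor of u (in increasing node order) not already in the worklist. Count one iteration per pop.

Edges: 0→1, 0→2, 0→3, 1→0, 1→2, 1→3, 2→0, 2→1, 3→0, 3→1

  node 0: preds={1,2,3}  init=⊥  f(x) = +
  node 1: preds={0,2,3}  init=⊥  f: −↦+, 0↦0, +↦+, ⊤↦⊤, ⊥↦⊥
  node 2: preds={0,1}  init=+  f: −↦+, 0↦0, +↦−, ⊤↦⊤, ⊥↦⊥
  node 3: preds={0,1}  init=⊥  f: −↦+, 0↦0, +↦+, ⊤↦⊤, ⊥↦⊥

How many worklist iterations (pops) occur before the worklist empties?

11

Trace (11 dequeues):
  [1] u=0 | in + | out + | prev ⊥ | push {}
  [2] u=1 | in + | out + | prev ⊥ | push {0}
  [3] u=2 | in + | out ⊤ | prev + | push {1}
  [4] u=3 | in + | out + | prev ⊥ | push {}
  [5] u=0 | in ⊤ | out + | ==
  [6] u=1 | in ⊤ | out ⊤ | prev + | push {0,2,3}
  [7] u=0 | in ⊤ | out + | ==
  [8] u=2 | in ⊤ | out ⊤ | ==
  [9] u=3 | in ⊤ | out ⊤ | prev + | push {0,1}
  [10] u=0 | in ⊤ | out + | ==
  [11] u=1 | in ⊤ | out ⊤ | ==

Converged values:
  [0] +
  [1] ⊤
  [2] ⊤
  [3] ⊤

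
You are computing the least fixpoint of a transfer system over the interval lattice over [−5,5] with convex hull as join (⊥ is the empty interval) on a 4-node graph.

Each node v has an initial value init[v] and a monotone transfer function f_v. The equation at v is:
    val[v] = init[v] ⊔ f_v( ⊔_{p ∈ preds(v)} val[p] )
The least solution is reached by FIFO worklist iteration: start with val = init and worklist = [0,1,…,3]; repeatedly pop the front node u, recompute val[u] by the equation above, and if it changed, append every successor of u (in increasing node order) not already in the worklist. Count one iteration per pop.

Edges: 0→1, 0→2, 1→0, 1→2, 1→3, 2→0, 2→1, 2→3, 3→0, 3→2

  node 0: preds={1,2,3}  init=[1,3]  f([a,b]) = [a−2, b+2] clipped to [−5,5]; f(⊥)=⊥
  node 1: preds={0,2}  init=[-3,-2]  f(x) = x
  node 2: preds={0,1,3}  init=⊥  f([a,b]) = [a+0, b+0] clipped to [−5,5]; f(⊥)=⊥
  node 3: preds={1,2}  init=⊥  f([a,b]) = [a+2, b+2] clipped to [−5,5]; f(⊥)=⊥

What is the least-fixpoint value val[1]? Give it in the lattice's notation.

Worklist (10 pops):
  #1 pop 0: in=[-3,-2] → [-5,3] (was [1,3]); enqueue []
  #2 pop 1: in=[-5,3] → [-5,3] (was [-3,-2]); enqueue [0]
  #3 pop 2: in=[-5,3] → [-5,3] (was ⊥); enqueue [1]
  #4 pop 3: in=[-5,3] → [-3,5] (was ⊥); enqueue [2]
  #5 pop 0: in=[-5,5] → [-5,5] (was [-5,3]); enqueue []
  #6 pop 1: in=[-5,5] → [-5,5] (was [-5,3]); enqueue [0,3]
  #7 pop 2: in=[-5,5] → [-5,5] (was [-5,3]); enqueue [1]
  #8 pop 0: in=[-5,5] → [-5,5] (no change)
  #9 pop 3: in=[-5,5] → [-3,5] (no change)
  #10 pop 1: in=[-5,5] → [-5,5] (no change)

Fixpoint:
  val[0] = [-5,5]
  val[1] = [-5,5]
  val[2] = [-5,5]
  val[3] = [-3,5]

[-5,5]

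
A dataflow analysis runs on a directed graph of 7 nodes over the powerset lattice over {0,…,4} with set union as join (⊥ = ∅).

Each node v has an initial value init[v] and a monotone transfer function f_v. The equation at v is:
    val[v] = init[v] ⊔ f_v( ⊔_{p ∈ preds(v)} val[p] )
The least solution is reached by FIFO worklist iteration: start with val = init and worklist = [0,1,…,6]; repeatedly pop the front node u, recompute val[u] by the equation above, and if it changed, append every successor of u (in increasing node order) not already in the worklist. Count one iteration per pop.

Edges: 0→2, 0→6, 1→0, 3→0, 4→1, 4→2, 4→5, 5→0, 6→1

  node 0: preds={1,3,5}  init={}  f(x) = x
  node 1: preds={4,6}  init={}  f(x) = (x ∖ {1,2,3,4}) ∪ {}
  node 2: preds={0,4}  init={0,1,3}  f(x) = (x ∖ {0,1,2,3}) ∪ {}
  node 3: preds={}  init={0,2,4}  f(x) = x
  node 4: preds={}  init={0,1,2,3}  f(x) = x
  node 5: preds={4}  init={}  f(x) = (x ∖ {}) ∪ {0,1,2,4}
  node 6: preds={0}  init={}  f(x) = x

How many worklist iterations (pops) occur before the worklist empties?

Iteration log — 12 steps:
  step 1. node 0  ⊔preds={0,2,4}  new={0,2,4}  old={}  +wl: 
  step 2. node 1  ⊔preds={0,1,2,3}  new={0}  old={}  +wl: 0
  step 3. node 2  ⊔preds={0,1,2,3,4}  new={0,1,3,4}  old={0,1,3}  +wl: 
  step 4. node 3  ⊔preds={}  new={0,2,4}  stable
  step 5. node 4  ⊔preds={}  new={0,1,2,3}  stable
  step 6. node 5  ⊔preds={0,1,2,3}  new={0,1,2,3,4}  old={}  +wl: 
  step 7. node 6  ⊔preds={0,2,4}  new={0,2,4}  old={}  +wl: 1
  step 8. node 0  ⊔preds={0,1,2,3,4}  new={0,1,2,3,4}  old={0,2,4}  +wl: 2,6
  step 9. node 1  ⊔preds={0,1,2,3,4}  new={0}  stable
  step 10. node 2  ⊔preds={0,1,2,3,4}  new={0,1,3,4}  stable
  step 11. node 6  ⊔preds={0,1,2,3,4}  new={0,1,2,3,4}  old={0,2,4}  +wl: 1
  step 12. node 1  ⊔preds={0,1,2,3,4}  new={0}  stable

Least fixpoint reached:
  node 0: {0,1,2,3,4}
  node 1: {0}
  node 2: {0,1,3,4}
  node 3: {0,2,4}
  node 4: {0,1,2,3}
  node 5: {0,1,2,3,4}
  node 6: {0,1,2,3,4}

12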